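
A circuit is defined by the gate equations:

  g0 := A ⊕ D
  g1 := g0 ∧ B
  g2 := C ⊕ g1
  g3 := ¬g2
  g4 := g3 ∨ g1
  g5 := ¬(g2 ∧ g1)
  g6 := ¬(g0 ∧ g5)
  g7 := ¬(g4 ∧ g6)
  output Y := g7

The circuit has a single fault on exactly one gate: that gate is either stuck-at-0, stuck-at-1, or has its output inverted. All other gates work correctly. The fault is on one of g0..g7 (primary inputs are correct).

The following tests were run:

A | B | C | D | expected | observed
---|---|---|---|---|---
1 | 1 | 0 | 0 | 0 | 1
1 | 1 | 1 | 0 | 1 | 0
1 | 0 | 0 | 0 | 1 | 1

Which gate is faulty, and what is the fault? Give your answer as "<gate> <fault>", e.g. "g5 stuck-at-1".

g2 inverted output

Fault-free values for test 1 (A=1, B=1, C=0, D=0): g0=1, g1=1, g2=1, g3=0, g4=1, g5=0, g6=1, g7=0, giving Y=0. Observed 1.
Test 1: faults giving observed 1 are {g1 stuck-at-0, g1 inverted output, g2 stuck-at-0, g2 inverted output, g4 stuck-at-0, g4 inverted output, g5 stuck-at-1, g5 inverted output, g6 stuck-at-0, g6 inverted output, g7 stuck-at-1, g7 inverted output}.
Test 2 (A=1, B=1, C=1, D=0): fault-free g0=1, g1=1, g2=0, g3=1, g4=1, g5=1, g6=0, g7=1 → 1; observed 0. Eliminates g1 stuck-at-0, g1 inverted output, g2 stuck-at-0, g4 stuck-at-0, g4 inverted output, g5 stuck-at-1, g6 stuck-at-0, g7 stuck-at-1.
Test 3 (A=1, B=0, C=0, D=0): fault-free g0=1, g1=0, g2=0, g3=1, g4=1, g5=1, g6=0, g7=1 → 1; observed 1. Eliminates g5 inverted output, g6 inverted output, g7 inverted output.
Only g2 inverted output is consistent with every test.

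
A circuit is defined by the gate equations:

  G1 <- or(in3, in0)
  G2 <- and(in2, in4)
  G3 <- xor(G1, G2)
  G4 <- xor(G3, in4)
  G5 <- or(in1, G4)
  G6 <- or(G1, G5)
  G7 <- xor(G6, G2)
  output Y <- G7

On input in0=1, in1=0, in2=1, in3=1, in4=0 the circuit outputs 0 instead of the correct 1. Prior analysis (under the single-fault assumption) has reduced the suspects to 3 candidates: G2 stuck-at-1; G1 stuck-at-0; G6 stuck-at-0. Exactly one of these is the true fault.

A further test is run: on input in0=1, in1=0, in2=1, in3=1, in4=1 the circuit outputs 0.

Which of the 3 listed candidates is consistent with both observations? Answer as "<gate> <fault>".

Evaluate each candidate on input in0=1, in1=0, in2=1, in3=1, in4=1:
  G2 stuck-at-1: G1=1, G2=1 [stuck-at-1], G3=0, G4=1, G5=1, G6=1, G7=0 → 0 — matches
  G1 stuck-at-0: G1=0 [stuck-at-0], G2=1, G3=1, G4=0, G5=0, G6=0, G7=1 → 1 — eliminated
  G6 stuck-at-0: G1=1, G2=1, G3=0, G4=1, G5=1, G6=0 [stuck-at-0], G7=1 → 1 — eliminated
Only G2 stuck-at-1 reproduces the observed 0.

G2 stuck-at-1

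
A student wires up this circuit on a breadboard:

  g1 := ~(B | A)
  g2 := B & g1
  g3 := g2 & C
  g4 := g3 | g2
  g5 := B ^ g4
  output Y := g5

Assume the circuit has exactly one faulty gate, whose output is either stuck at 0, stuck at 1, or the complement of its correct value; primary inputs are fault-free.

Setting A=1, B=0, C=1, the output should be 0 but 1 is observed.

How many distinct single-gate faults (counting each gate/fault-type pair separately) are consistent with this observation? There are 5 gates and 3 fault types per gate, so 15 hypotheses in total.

Fault-free: g1=0, g2=0, g3=0, g4=0, g5=0 → 0. Observed 1.
  g1: none of the 3 fault types match ✗
  g2: stuck-at-1, inverted output ✓; others ✗
  g3: stuck-at-1, inverted output ✓; others ✗
  g4: stuck-at-1, inverted output ✓; others ✗
  g5: stuck-at-1, inverted output ✓; others ✗
Consistent faults: {g2 stuck-at-1, g2 inverted output, g3 stuck-at-1, g3 inverted output, g4 stuck-at-1, g4 inverted output, g5 stuck-at-1, g5 inverted output} — 8 in all.

8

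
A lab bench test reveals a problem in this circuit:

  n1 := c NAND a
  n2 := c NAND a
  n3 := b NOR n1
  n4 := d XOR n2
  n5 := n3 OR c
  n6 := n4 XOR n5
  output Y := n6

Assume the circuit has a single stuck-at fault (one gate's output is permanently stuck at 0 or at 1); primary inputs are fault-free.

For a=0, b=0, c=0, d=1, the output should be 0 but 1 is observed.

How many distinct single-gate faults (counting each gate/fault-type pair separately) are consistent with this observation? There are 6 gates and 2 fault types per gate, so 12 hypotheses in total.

Fault-free: n1=1, n2=1, n3=0, n4=0, n5=0, n6=0 → 0. Observed 1.
  n1 stuck-at-0: output 1 ✓
  n1 stuck-at-1: output 0 ✗
  n2 stuck-at-0: output 1 ✓
  n2 stuck-at-1: output 0 ✗
  n3 stuck-at-0: output 0 ✗
  n3 stuck-at-1: output 1 ✓
  n4 stuck-at-0: output 0 ✗
  n4 stuck-at-1: output 1 ✓
  n5 stuck-at-0: output 0 ✗
  n5 stuck-at-1: output 1 ✓
  n6 stuck-at-0: output 0 ✗
  n6 stuck-at-1: output 1 ✓
Consistent faults: {n1 stuck-at-0, n2 stuck-at-0, n3 stuck-at-1, n4 stuck-at-1, n5 stuck-at-1, n6 stuck-at-1} — 6 in all.

6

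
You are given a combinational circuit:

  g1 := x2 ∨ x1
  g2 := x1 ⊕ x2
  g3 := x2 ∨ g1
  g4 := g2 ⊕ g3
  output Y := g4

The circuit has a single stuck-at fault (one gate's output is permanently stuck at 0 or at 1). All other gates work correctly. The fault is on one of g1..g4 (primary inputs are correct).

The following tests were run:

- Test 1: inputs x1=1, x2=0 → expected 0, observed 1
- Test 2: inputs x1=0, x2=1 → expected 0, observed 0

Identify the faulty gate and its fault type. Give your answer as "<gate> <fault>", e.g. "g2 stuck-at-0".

g1 stuck-at-0

Fault-free values for test 1 (x1=1, x2=0): g1=1, g2=1, g3=1, g4=0, giving Y=0. Observed 1.
Test 1: faults giving observed 1 are {g1 stuck-at-0, g2 stuck-at-0, g3 stuck-at-0, g4 stuck-at-1}.
Test 2 (x1=0, x2=1): fault-free g1=1, g2=1, g3=1, g4=0 → 0; observed 0. Eliminates g2 stuck-at-0, g3 stuck-at-0, g4 stuck-at-1.
Only g1 stuck-at-0 is consistent with every test.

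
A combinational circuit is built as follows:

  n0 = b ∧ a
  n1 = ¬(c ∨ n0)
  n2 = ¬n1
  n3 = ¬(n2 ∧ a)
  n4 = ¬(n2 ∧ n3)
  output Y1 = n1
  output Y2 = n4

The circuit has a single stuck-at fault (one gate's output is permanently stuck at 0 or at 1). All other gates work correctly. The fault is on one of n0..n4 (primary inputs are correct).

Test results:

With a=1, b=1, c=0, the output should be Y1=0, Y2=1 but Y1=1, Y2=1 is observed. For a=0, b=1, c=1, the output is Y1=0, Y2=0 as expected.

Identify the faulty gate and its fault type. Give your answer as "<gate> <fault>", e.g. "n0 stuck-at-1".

Fault-free values for test 1 (a=1, b=1, c=0): n0=1, n1=0, n2=1, n3=0, n4=1, giving Y1=0, Y2=1. Observed Y1=1, Y2=1.
Test 1: faults giving observed Y1=1, Y2=1 are {n0 stuck-at-0, n1 stuck-at-1}.
Test 2 (a=0, b=1, c=1): fault-free n0=0, n1=0, n2=1, n3=1, n4=0 → Y1=0, Y2=0; observed Y1=0, Y2=0. Eliminates n1 stuck-at-1.
Only n0 stuck-at-0 is consistent with every test.

n0 stuck-at-0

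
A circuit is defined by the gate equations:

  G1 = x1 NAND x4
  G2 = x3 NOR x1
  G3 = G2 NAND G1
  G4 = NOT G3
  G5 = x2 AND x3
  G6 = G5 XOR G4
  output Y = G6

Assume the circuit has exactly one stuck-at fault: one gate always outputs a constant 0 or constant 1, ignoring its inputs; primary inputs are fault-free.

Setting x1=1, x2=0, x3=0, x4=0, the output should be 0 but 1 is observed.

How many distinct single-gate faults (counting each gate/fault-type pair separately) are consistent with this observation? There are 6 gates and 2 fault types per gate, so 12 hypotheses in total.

Fault-free: G1=1, G2=0, G3=1, G4=0, G5=0, G6=0 → 0. Observed 1.
  G1 stuck-at-0: output 0 ✗
  G1 stuck-at-1: output 0 ✗
  G2 stuck-at-0: output 0 ✗
  G2 stuck-at-1: output 1 ✓
  G3 stuck-at-0: output 1 ✓
  G3 stuck-at-1: output 0 ✗
  G4 stuck-at-0: output 0 ✗
  G4 stuck-at-1: output 1 ✓
  G5 stuck-at-0: output 0 ✗
  G5 stuck-at-1: output 1 ✓
  G6 stuck-at-0: output 0 ✗
  G6 stuck-at-1: output 1 ✓
Consistent faults: {G2 stuck-at-1, G3 stuck-at-0, G4 stuck-at-1, G5 stuck-at-1, G6 stuck-at-1} — 5 in all.

5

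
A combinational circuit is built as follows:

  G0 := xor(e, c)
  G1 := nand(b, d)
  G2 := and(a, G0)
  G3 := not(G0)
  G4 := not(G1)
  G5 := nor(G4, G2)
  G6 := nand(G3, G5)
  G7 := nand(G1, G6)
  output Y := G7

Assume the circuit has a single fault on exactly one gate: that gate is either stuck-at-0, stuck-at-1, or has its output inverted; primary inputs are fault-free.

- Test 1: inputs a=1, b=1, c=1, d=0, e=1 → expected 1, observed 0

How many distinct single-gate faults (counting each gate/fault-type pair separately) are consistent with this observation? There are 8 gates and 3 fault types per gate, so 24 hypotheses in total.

14

Fault-free: G0=0, G1=1, G2=0, G3=1, G4=0, G5=1, G6=0, G7=1 → 1. Observed 0.
  G0: stuck-at-1, inverted output ✓; others ✗
  G1: none of the 3 fault types match ✗
  G2: stuck-at-1, inverted output ✓; others ✗
  G3: stuck-at-0, inverted output ✓; others ✗
  G4: stuck-at-1, inverted output ✓; others ✗
  G5: stuck-at-0, inverted output ✓; others ✗
  G6: stuck-at-1, inverted output ✓; others ✗
  G7: stuck-at-0, inverted output ✓; others ✗
Consistent faults: {G0 stuck-at-1, G0 inverted output, G2 stuck-at-1, G2 inverted output, G3 stuck-at-0, G3 inverted output, G4 stuck-at-1, G4 inverted output, G5 stuck-at-0, G5 inverted output, G6 stuck-at-1, G6 inverted output, G7 stuck-at-0, G7 inverted output} — 14 in all.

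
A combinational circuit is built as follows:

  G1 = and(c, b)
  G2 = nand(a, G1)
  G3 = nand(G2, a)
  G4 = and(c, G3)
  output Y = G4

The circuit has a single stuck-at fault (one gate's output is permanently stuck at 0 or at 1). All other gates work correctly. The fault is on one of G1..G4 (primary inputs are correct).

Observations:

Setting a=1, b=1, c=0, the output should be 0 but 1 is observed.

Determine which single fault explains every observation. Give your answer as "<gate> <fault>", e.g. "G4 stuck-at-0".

Fault-free values for test 1 (a=1, b=1, c=0): G1=0, G2=1, G3=0, G4=0, giving Y=0. Observed 1.
Test 1: faults giving observed 1 are {G4 stuck-at-1}.
Only G4 stuck-at-1 is consistent with every test.

G4 stuck-at-1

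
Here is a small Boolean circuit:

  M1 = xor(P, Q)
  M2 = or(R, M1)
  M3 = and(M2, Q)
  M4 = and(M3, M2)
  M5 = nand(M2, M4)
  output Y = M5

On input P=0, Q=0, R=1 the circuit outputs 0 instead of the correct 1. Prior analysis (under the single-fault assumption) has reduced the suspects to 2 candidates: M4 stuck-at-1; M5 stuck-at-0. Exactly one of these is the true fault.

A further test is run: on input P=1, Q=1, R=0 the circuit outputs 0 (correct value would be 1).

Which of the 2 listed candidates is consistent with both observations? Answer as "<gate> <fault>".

Evaluate each candidate on input P=1, Q=1, R=0:
  M4 stuck-at-1: M1=0, M2=0, M3=0, M4=1 [stuck-at-1], M5=1 → 1 — eliminated
  M5 stuck-at-0: M1=0, M2=0, M3=0, M4=0, M5=0 [stuck-at-0] → 0 — matches
Only M5 stuck-at-0 reproduces the observed 0.

M5 stuck-at-0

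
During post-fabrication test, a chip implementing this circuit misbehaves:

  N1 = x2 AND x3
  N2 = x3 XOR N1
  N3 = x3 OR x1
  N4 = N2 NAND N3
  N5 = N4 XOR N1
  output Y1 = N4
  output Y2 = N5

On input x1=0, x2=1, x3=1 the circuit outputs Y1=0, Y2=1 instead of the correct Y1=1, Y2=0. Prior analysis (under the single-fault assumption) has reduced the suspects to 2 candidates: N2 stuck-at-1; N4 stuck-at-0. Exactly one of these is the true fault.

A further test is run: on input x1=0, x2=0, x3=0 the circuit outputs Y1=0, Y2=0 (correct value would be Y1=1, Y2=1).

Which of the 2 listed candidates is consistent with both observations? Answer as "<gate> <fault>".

Evaluate each candidate on input x1=0, x2=0, x3=0:
  N2 stuck-at-1: N1=0, N2=1 [stuck-at-1], N3=0, N4=1, N5=1 → Y1=1, Y2=1 — eliminated
  N4 stuck-at-0: N1=0, N2=0, N3=0, N4=0 [stuck-at-0], N5=0 → Y1=0, Y2=0 — matches
Only N4 stuck-at-0 reproduces the observed Y1=0, Y2=0.

N4 stuck-at-0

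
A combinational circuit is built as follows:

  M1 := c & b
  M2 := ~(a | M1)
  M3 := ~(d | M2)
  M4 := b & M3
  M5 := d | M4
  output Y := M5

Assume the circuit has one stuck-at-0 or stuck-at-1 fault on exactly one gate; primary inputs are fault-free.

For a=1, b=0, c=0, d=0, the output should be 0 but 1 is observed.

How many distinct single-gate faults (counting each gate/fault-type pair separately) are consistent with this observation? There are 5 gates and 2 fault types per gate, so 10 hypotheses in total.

2

Fault-free: M1=0, M2=0, M3=1, M4=0, M5=0 → 0. Observed 1.
  M1 stuck-at-0: output 0 ✗
  M1 stuck-at-1: output 0 ✗
  M2 stuck-at-0: output 0 ✗
  M2 stuck-at-1: output 0 ✗
  M3 stuck-at-0: output 0 ✗
  M3 stuck-at-1: output 0 ✗
  M4 stuck-at-0: output 0 ✗
  M4 stuck-at-1: output 1 ✓
  M5 stuck-at-0: output 0 ✗
  M5 stuck-at-1: output 1 ✓
Consistent faults: {M4 stuck-at-1, M5 stuck-at-1} — 2 in all.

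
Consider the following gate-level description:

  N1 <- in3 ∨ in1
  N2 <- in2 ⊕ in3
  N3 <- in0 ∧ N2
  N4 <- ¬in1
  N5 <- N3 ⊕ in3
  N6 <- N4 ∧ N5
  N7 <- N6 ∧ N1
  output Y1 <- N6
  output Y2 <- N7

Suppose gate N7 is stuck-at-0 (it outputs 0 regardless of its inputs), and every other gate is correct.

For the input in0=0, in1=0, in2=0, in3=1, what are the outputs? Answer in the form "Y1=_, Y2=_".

Propagate with N7 forced: N1=1, N2=1, N3=0, N4=1, N5=1, N6=1, N7=0 [stuck-at-0].
So the outputs are Y1=1, Y2=0. (Without the fault they would be Y1=1, Y2=1.)

Y1=1, Y2=0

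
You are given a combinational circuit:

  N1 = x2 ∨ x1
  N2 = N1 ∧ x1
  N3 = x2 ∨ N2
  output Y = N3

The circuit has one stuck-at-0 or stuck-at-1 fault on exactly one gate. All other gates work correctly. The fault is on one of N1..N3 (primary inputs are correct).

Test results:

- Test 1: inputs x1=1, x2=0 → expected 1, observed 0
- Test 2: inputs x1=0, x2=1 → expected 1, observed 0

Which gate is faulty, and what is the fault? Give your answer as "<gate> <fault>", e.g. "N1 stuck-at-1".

Fault-free values for test 1 (x1=1, x2=0): N1=1, N2=1, N3=1, giving Y=1. Observed 0.
Test 1: faults giving observed 0 are {N1 stuck-at-0, N2 stuck-at-0, N3 stuck-at-0}.
Test 2 (x1=0, x2=1): fault-free N1=1, N2=0, N3=1 → 1; observed 0. Eliminates N1 stuck-at-0, N2 stuck-at-0.
Only N3 stuck-at-0 is consistent with every test.

N3 stuck-at-0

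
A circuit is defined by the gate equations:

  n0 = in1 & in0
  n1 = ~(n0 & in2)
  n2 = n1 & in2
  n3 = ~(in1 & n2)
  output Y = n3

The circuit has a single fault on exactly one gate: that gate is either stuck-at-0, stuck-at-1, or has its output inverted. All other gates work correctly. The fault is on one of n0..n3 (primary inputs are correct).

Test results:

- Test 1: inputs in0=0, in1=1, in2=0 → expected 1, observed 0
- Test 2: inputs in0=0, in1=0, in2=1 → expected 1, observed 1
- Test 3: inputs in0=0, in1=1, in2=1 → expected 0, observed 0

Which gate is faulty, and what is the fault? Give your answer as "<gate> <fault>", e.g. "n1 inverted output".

n2 stuck-at-1

Fault-free values for test 1 (in0=0, in1=1, in2=0): n0=0, n1=1, n2=0, n3=1, giving Y=1. Observed 0.
Test 1: faults giving observed 0 are {n2 stuck-at-1, n2 inverted output, n3 stuck-at-0, n3 inverted output}.
Test 2 (in0=0, in1=0, in2=1): fault-free n0=0, n1=1, n2=1, n3=1 → 1; observed 1. Eliminates n3 stuck-at-0, n3 inverted output.
Test 3 (in0=0, in1=1, in2=1): fault-free n0=0, n1=1, n2=1, n3=0 → 0; observed 0. Eliminates n2 inverted output.
Only n2 stuck-at-1 is consistent with every test.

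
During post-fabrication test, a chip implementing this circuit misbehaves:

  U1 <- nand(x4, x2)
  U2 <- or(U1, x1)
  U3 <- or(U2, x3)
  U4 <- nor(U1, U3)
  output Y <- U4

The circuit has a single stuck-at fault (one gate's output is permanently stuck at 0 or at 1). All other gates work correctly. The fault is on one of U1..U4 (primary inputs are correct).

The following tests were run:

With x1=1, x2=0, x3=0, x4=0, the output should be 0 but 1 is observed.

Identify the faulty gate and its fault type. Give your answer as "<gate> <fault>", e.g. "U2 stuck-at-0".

Fault-free values for test 1 (x1=1, x2=0, x3=0, x4=0): U1=1, U2=1, U3=1, U4=0, giving Y=0. Observed 1.
Test 1: faults giving observed 1 are {U4 stuck-at-1}.
Only U4 stuck-at-1 is consistent with every test.

U4 stuck-at-1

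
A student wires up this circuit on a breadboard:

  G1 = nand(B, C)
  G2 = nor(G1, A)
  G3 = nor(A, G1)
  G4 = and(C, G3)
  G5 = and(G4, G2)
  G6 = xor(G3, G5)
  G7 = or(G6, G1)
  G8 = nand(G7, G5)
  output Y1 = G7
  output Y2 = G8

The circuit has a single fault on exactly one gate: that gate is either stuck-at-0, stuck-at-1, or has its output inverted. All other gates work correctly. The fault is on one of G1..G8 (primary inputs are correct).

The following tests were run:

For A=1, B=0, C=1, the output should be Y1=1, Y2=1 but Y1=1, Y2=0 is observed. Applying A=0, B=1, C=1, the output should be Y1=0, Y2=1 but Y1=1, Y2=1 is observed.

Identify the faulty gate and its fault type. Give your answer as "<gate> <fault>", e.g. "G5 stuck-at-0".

G5 inverted output

Fault-free values for test 1 (A=1, B=0, C=1): G1=1, G2=0, G3=0, G4=0, G5=0, G6=0, G7=1, G8=1, giving Y1=1, Y2=1. Observed Y1=1, Y2=0.
Test 1: faults giving observed Y1=1, Y2=0 are {G5 stuck-at-1, G5 inverted output, G8 stuck-at-0, G8 inverted output}.
Test 2 (A=0, B=1, C=1): fault-free G1=0, G2=1, G3=1, G4=1, G5=1, G6=0, G7=0, G8=1 → Y1=0, Y2=1; observed Y1=1, Y2=1. Eliminates G5 stuck-at-1, G8 stuck-at-0, G8 inverted output.
Only G5 inverted output is consistent with every test.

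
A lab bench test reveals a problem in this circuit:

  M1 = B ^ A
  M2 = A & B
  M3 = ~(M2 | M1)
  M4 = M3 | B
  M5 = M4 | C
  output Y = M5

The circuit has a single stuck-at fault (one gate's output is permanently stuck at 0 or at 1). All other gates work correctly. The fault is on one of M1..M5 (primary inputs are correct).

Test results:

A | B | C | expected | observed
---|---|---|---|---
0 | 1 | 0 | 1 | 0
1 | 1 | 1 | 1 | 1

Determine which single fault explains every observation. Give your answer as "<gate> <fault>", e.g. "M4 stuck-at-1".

M4 stuck-at-0

Fault-free values for test 1 (A=0, B=1, C=0): M1=1, M2=0, M3=0, M4=1, M5=1, giving Y=1. Observed 0.
Test 1: faults giving observed 0 are {M4 stuck-at-0, M5 stuck-at-0}.
Test 2 (A=1, B=1, C=1): fault-free M1=0, M2=1, M3=0, M4=1, M5=1 → 1; observed 1. Eliminates M5 stuck-at-0.
Only M4 stuck-at-0 is consistent with every test.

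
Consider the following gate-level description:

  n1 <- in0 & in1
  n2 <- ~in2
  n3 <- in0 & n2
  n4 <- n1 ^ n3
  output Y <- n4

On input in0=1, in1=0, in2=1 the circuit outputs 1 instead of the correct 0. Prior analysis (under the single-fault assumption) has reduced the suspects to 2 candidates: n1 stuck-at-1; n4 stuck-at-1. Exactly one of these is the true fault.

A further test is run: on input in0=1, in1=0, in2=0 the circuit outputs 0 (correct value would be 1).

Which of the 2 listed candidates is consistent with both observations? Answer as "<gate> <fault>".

n1 stuck-at-1

Evaluate each candidate on input in0=1, in1=0, in2=0:
  n1 stuck-at-1: n1=1 [stuck-at-1], n2=1, n3=1, n4=0 → 0 — matches
  n4 stuck-at-1: n1=0, n2=1, n3=1, n4=1 [stuck-at-1] → 1 — eliminated
Only n1 stuck-at-1 reproduces the observed 0.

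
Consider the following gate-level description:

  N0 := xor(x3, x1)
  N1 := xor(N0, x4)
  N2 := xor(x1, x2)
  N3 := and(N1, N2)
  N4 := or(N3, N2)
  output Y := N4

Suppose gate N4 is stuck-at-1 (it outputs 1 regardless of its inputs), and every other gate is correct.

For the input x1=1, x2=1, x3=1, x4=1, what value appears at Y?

Propagate with N4 forced: N0=0, N1=1, N2=0, N3=0, N4=1 [stuck-at-1].
So Y = 1. (Without the fault it would be 0.)

1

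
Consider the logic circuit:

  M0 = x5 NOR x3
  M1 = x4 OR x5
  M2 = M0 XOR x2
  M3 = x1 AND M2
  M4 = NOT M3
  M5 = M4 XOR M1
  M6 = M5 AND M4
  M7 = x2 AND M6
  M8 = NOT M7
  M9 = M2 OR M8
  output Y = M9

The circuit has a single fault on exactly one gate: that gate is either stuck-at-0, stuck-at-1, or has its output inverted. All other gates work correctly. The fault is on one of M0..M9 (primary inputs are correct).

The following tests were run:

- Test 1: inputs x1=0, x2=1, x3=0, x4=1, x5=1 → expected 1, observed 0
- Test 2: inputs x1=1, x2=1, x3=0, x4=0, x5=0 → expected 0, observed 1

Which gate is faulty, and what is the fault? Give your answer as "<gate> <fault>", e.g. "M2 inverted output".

M9 inverted output

Fault-free values for test 1 (x1=0, x2=1, x3=0, x4=1, x5=1): M0=0, M1=1, M2=1, M3=0, M4=1, M5=0, M6=0, M7=0, M8=1, M9=1, giving Y=1. Observed 0.
Test 1: faults giving observed 0 are {M9 stuck-at-0, M9 inverted output}.
Test 2 (x1=1, x2=1, x3=0, x4=0, x5=0): fault-free M0=1, M1=0, M2=0, M3=0, M4=1, M5=1, M6=1, M7=1, M8=0, M9=0 → 0; observed 1. Eliminates M9 stuck-at-0.
Only M9 inverted output is consistent with every test.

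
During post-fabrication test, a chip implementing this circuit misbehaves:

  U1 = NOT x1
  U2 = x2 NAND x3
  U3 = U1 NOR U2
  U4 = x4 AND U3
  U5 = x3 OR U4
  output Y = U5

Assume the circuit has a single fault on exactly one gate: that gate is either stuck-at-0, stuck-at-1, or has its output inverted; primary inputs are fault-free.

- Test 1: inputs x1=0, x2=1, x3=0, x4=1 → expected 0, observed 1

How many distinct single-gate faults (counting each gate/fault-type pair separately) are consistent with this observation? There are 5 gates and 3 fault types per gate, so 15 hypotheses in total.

Fault-free: U1=1, U2=1, U3=0, U4=0, U5=0 → 0. Observed 1.
  U1: none of the 3 fault types match ✗
  U2: none of the 3 fault types match ✗
  U3: stuck-at-1, inverted output ✓; others ✗
  U4: stuck-at-1, inverted output ✓; others ✗
  U5: stuck-at-1, inverted output ✓; others ✗
Consistent faults: {U3 stuck-at-1, U3 inverted output, U4 stuck-at-1, U4 inverted output, U5 stuck-at-1, U5 inverted output} — 6 in all.

6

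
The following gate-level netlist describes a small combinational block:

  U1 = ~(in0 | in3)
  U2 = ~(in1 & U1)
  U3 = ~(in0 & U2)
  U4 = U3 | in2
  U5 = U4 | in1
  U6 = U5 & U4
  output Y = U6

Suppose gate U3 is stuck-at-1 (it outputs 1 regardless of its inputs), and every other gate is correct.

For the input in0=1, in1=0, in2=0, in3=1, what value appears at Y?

1

Propagate with U3 forced: U1=0, U2=1, U3=1 [stuck-at-1], U4=1, U5=1, U6=1.
So Y = 1. (Without the fault it would be 0.)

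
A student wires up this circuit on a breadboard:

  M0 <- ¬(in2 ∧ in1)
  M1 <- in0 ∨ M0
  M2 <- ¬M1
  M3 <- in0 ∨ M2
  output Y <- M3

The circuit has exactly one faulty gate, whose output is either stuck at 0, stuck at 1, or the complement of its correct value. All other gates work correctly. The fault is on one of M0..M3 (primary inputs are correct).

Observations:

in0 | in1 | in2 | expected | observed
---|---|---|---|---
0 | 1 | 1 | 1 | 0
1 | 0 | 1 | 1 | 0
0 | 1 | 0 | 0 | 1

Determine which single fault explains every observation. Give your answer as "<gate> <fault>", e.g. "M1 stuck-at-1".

M3 inverted output

Fault-free values for test 1 (in0=0, in1=1, in2=1): M0=0, M1=0, M2=1, M3=1, giving Y=1. Observed 0.
Test 1: faults giving observed 0 are {M0 stuck-at-1, M0 inverted output, M1 stuck-at-1, M1 inverted output, M2 stuck-at-0, M2 inverted output, M3 stuck-at-0, M3 inverted output}.
Test 2 (in0=1, in1=0, in2=1): fault-free M0=1, M1=1, M2=0, M3=1 → 1; observed 0. Eliminates M0 stuck-at-1, M0 inverted output, M1 stuck-at-1, M1 inverted output, M2 stuck-at-0, M2 inverted output.
Test 3 (in0=0, in1=1, in2=0): fault-free M0=1, M1=1, M2=0, M3=0 → 0; observed 1. Eliminates M3 stuck-at-0.
Only M3 inverted output is consistent with every test.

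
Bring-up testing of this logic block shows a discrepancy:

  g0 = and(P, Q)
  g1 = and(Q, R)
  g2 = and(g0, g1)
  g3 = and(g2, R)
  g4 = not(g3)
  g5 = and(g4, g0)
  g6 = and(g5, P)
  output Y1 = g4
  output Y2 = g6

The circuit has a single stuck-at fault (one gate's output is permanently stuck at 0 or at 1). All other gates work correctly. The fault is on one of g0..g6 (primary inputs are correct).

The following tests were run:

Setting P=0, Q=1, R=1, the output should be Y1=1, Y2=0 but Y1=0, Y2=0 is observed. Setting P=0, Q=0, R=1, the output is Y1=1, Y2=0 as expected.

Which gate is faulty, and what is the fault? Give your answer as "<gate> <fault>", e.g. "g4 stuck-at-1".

Fault-free values for test 1 (P=0, Q=1, R=1): g0=0, g1=1, g2=0, g3=0, g4=1, g5=0, g6=0, giving Y1=1, Y2=0. Observed Y1=0, Y2=0.
Test 1: faults giving observed Y1=0, Y2=0 are {g0 stuck-at-1, g2 stuck-at-1, g3 stuck-at-1, g4 stuck-at-0}.
Test 2 (P=0, Q=0, R=1): fault-free g0=0, g1=0, g2=0, g3=0, g4=1, g5=0, g6=0 → Y1=1, Y2=0; observed Y1=1, Y2=0. Eliminates g2 stuck-at-1, g3 stuck-at-1, g4 stuck-at-0.
Only g0 stuck-at-1 is consistent with every test.

g0 stuck-at-1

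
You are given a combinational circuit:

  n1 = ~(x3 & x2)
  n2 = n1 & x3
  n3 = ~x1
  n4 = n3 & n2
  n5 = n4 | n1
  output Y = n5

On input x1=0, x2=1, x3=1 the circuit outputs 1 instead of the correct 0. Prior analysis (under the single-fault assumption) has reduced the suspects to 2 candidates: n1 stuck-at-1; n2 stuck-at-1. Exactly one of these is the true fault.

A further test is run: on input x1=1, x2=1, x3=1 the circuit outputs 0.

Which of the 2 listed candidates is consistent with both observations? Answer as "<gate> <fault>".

Evaluate each candidate on input x1=1, x2=1, x3=1:
  n1 stuck-at-1: n1=1 [stuck-at-1], n2=1, n3=0, n4=0, n5=1 → 1 — eliminated
  n2 stuck-at-1: n1=0, n2=1 [stuck-at-1], n3=0, n4=0, n5=0 → 0 — matches
Only n2 stuck-at-1 reproduces the observed 0.

n2 stuck-at-1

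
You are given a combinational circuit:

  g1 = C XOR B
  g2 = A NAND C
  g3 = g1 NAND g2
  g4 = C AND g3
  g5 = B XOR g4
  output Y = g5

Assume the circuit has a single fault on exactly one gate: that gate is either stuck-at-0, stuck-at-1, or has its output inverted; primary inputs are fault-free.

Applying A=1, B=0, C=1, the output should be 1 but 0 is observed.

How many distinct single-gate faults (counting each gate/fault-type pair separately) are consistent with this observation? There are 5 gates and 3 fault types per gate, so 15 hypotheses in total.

Fault-free: g1=1, g2=0, g3=1, g4=1, g5=1 → 1. Observed 0.
  g1: none of the 3 fault types match ✗
  g2: stuck-at-1, inverted output ✓; others ✗
  g3: stuck-at-0, inverted output ✓; others ✗
  g4: stuck-at-0, inverted output ✓; others ✗
  g5: stuck-at-0, inverted output ✓; others ✗
Consistent faults: {g2 stuck-at-1, g2 inverted output, g3 stuck-at-0, g3 inverted output, g4 stuck-at-0, g4 inverted output, g5 stuck-at-0, g5 inverted output} — 8 in all.

8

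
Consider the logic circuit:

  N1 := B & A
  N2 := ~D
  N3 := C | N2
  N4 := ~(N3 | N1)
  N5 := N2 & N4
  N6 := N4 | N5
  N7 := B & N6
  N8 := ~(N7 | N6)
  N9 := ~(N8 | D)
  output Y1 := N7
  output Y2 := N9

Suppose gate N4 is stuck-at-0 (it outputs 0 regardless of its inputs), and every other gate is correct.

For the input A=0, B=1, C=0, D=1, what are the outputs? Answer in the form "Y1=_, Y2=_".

Propagate with N4 forced: N1=0, N2=0, N3=0, N4=0 [stuck-at-0], N5=0, N6=0, N7=0, N8=1, N9=0.
So the outputs are Y1=0, Y2=0. (Without the fault they would be Y1=1, Y2=0.)

Y1=0, Y2=0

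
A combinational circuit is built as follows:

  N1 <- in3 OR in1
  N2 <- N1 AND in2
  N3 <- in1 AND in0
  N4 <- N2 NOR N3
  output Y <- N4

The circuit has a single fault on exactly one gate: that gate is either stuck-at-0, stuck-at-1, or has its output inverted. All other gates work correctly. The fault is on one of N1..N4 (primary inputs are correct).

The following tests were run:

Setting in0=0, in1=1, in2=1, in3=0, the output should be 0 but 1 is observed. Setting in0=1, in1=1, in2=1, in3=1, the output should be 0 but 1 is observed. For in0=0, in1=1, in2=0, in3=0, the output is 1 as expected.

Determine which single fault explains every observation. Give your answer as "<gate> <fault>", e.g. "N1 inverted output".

N4 stuck-at-1

Fault-free values for test 1 (in0=0, in1=1, in2=1, in3=0): N1=1, N2=1, N3=0, N4=0, giving Y=0. Observed 1.
Test 1: faults giving observed 1 are {N1 stuck-at-0, N1 inverted output, N2 stuck-at-0, N2 inverted output, N4 stuck-at-1, N4 inverted output}.
Test 2 (in0=1, in1=1, in2=1, in3=1): fault-free N1=1, N2=1, N3=1, N4=0 → 0; observed 1. Eliminates N1 stuck-at-0, N1 inverted output, N2 stuck-at-0, N2 inverted output.
Test 3 (in0=0, in1=1, in2=0, in3=0): fault-free N1=1, N2=0, N3=0, N4=1 → 1; observed 1. Eliminates N4 inverted output.
Only N4 stuck-at-1 is consistent with every test.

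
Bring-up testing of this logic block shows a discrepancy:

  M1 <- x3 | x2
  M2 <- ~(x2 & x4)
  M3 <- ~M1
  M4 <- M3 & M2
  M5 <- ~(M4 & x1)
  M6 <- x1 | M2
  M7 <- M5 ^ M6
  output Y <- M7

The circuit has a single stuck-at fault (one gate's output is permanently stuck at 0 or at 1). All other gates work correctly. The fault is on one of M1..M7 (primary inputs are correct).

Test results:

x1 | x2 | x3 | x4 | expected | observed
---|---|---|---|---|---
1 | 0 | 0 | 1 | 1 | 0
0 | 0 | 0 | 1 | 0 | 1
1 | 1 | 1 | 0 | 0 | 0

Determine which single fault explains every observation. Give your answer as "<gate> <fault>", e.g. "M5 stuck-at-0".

Fault-free values for test 1 (x1=1, x2=0, x3=0, x4=1): M1=0, M2=1, M3=1, M4=1, M5=0, M6=1, M7=1, giving Y=1. Observed 0.
Test 1: faults giving observed 0 are {M1 stuck-at-1, M2 stuck-at-0, M3 stuck-at-0, M4 stuck-at-0, M5 stuck-at-1, M6 stuck-at-0, M7 stuck-at-0}.
Test 2 (x1=0, x2=0, x3=0, x4=1): fault-free M1=0, M2=1, M3=1, M4=1, M5=1, M6=1, M7=0 → 0; observed 1. Eliminates M1 stuck-at-1, M3 stuck-at-0, M4 stuck-at-0, M5 stuck-at-1, M7 stuck-at-0.
Test 3 (x1=1, x2=1, x3=1, x4=0): fault-free M1=1, M2=1, M3=0, M4=0, M5=1, M6=1, M7=0 → 0; observed 0. Eliminates M6 stuck-at-0.
Only M2 stuck-at-0 is consistent with every test.

M2 stuck-at-0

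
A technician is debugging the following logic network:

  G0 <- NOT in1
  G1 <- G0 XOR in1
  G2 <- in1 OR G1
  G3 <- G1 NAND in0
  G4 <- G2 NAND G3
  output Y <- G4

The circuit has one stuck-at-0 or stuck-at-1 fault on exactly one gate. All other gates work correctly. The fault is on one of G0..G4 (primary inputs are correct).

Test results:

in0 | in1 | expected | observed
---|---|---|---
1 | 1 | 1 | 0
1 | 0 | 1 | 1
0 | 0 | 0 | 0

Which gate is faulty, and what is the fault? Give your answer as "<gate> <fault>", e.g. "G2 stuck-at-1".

G0 stuck-at-1

Fault-free values for test 1 (in0=1, in1=1): G0=0, G1=1, G2=1, G3=0, G4=1, giving Y=1. Observed 0.
Test 1: faults giving observed 0 are {G0 stuck-at-1, G1 stuck-at-0, G3 stuck-at-1, G4 stuck-at-0}.
Test 2 (in0=1, in1=0): fault-free G0=1, G1=1, G2=1, G3=0, G4=1 → 1; observed 1. Eliminates G3 stuck-at-1, G4 stuck-at-0.
Test 3 (in0=0, in1=0): fault-free G0=1, G1=1, G2=1, G3=1, G4=0 → 0; observed 0. Eliminates G1 stuck-at-0.
Only G0 stuck-at-1 is consistent with every test.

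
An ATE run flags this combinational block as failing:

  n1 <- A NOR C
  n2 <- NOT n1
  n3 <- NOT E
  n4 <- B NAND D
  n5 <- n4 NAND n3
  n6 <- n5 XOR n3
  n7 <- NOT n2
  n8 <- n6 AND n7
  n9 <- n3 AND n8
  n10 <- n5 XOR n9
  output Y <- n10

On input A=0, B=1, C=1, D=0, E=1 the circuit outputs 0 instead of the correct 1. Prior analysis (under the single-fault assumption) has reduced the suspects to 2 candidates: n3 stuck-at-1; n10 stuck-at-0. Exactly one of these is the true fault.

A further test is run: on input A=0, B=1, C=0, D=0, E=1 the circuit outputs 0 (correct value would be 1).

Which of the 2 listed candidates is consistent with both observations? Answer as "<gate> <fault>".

Evaluate each candidate on input A=0, B=1, C=0, D=0, E=1:
  n3 stuck-at-1: n1=1, n2=0, n3=1 [stuck-at-1], n4=1, n5=0, n6=1, n7=1, n8=1, n9=1, n10=1 → 1 — eliminated
  n10 stuck-at-0: n1=1, n2=0, n3=0, n4=1, n5=1, n6=1, n7=1, n8=1, n9=0, n10=0 [stuck-at-0] → 0 — matches
Only n10 stuck-at-0 reproduces the observed 0.

n10 stuck-at-0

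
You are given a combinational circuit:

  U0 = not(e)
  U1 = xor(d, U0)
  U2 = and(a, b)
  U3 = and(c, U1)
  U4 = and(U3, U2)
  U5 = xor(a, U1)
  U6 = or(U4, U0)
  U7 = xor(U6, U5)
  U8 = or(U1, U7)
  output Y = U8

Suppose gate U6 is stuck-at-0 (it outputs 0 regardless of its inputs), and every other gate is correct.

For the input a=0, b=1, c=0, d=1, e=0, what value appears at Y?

Propagate with U6 forced: U0=1, U1=0, U2=0, U3=0, U4=0, U5=0, U6=0 [stuck-at-0], U7=0, U8=0.
So Y = 0. (Without the fault it would be 1.)

0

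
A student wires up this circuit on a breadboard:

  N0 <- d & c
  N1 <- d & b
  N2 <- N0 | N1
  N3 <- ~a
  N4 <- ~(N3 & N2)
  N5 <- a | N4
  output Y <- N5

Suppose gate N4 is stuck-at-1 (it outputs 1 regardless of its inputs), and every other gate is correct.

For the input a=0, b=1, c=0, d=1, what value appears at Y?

Propagate with N4 forced: N0=0, N1=1, N2=1, N3=1, N4=1 [stuck-at-1], N5=1.
So Y = 1. (Without the fault it would be 0.)

1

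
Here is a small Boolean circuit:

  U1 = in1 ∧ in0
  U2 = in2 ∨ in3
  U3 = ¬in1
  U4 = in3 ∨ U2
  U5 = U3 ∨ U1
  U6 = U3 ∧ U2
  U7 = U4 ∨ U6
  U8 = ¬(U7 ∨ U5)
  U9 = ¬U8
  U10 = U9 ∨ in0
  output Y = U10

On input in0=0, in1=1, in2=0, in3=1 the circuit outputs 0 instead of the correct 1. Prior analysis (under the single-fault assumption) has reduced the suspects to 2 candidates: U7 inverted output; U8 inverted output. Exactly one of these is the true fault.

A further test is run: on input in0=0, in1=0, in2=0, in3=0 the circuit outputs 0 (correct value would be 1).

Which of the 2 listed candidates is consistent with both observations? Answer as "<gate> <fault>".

U8 inverted output

Evaluate each candidate on input in0=0, in1=0, in2=0, in3=0:
  U7 inverted output: U1=0, U2=0, U3=1, U4=0, U5=1, U6=0, U7=1 [inverted output], U8=0, U9=1, U10=1 → 1 — eliminated
  U8 inverted output: U1=0, U2=0, U3=1, U4=0, U5=1, U6=0, U7=0, U8=1 [inverted output], U9=0, U10=0 → 0 — matches
Only U8 inverted output reproduces the observed 0.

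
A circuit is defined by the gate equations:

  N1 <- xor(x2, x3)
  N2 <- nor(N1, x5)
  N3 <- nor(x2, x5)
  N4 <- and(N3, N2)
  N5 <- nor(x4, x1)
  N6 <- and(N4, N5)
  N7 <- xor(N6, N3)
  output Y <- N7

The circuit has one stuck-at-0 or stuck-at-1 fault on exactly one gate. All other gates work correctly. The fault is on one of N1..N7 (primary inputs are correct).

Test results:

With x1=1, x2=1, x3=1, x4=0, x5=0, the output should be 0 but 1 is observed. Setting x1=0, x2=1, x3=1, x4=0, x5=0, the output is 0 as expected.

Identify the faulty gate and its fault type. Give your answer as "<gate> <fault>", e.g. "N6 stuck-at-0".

Fault-free values for test 1 (x1=1, x2=1, x3=1, x4=0, x5=0): N1=0, N2=1, N3=0, N4=0, N5=0, N6=0, N7=0, giving Y=0. Observed 1.
Test 1: faults giving observed 1 are {N3 stuck-at-1, N6 stuck-at-1, N7 stuck-at-1}.
Test 2 (x1=0, x2=1, x3=1, x4=0, x5=0): fault-free N1=0, N2=1, N3=0, N4=0, N5=1, N6=0, N7=0 → 0; observed 0. Eliminates N6 stuck-at-1, N7 stuck-at-1.
Only N3 stuck-at-1 is consistent with every test.

N3 stuck-at-1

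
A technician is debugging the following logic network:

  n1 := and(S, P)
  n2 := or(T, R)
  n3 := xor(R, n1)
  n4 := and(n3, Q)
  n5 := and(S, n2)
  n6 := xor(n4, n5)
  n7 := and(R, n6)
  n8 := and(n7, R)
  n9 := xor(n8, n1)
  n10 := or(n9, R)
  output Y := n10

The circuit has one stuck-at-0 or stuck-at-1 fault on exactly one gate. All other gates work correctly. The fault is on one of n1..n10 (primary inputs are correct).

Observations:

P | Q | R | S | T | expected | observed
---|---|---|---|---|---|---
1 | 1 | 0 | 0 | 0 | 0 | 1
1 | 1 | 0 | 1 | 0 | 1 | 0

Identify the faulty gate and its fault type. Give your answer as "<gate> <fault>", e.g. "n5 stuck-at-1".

Fault-free values for test 1 (P=1, Q=1, R=0, S=0, T=0): n1=0, n2=0, n3=0, n4=0, n5=0, n6=0, n7=0, n8=0, n9=0, n10=0, giving Y=0. Observed 1.
Test 1: faults giving observed 1 are {n1 stuck-at-1, n8 stuck-at-1, n9 stuck-at-1, n10 stuck-at-1}.
Test 2 (P=1, Q=1, R=0, S=1, T=0): fault-free n1=1, n2=0, n3=1, n4=1, n5=0, n6=1, n7=0, n8=0, n9=1, n10=1 → 1; observed 0. Eliminates n1 stuck-at-1, n9 stuck-at-1, n10 stuck-at-1.
Only n8 stuck-at-1 is consistent with every test.

n8 stuck-at-1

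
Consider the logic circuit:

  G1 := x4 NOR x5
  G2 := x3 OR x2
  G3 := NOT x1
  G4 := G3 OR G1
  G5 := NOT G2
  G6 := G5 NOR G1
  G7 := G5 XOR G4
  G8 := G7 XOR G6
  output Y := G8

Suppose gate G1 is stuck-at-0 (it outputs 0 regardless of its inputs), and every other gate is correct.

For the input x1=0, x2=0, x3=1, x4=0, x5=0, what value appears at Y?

0

Propagate with G1 forced: G1=0 [stuck-at-0], G2=1, G3=1, G4=1, G5=0, G6=1, G7=1, G8=0.
So Y = 0. (Without the fault it would be 1.)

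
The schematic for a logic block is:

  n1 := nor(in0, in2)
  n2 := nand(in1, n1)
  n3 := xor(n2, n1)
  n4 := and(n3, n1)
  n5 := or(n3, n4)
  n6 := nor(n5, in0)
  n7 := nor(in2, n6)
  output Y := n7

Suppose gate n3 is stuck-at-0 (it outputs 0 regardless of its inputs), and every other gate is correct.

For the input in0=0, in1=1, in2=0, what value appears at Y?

0

Propagate with n3 forced: n1=1, n2=0, n3=0 [stuck-at-0], n4=0, n5=0, n6=1, n7=0.
So Y = 0. (Without the fault it would be 1.)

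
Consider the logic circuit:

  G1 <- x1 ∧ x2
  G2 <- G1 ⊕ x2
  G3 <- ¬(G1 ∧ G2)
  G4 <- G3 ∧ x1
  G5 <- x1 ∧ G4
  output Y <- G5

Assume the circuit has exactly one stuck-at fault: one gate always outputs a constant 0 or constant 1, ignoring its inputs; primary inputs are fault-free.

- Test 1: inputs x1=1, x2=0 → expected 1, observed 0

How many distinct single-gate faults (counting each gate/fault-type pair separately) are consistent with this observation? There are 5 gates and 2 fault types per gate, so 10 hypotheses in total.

Fault-free: G1=0, G2=0, G3=1, G4=1, G5=1 → 1. Observed 0.
  G1 stuck-at-0: output 1 ✗
  G1 stuck-at-1: output 0 ✓
  G2 stuck-at-0: output 1 ✗
  G2 stuck-at-1: output 1 ✗
  G3 stuck-at-0: output 0 ✓
  G3 stuck-at-1: output 1 ✗
  G4 stuck-at-0: output 0 ✓
  G4 stuck-at-1: output 1 ✗
  G5 stuck-at-0: output 0 ✓
  G5 stuck-at-1: output 1 ✗
Consistent faults: {G1 stuck-at-1, G3 stuck-at-0, G4 stuck-at-0, G5 stuck-at-0} — 4 in all.

4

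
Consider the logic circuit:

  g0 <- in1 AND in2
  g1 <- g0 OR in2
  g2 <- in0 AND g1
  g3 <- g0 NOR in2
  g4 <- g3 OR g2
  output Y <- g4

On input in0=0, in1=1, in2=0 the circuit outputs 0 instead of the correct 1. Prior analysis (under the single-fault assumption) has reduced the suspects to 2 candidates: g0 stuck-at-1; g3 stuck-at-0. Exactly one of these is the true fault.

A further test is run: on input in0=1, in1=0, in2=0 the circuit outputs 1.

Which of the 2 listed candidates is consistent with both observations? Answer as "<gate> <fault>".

Evaluate each candidate on input in0=1, in1=0, in2=0:
  g0 stuck-at-1: g0=1 [stuck-at-1], g1=1, g2=1, g3=0, g4=1 → 1 — matches
  g3 stuck-at-0: g0=0, g1=0, g2=0, g3=0 [stuck-at-0], g4=0 → 0 — eliminated
Only g0 stuck-at-1 reproduces the observed 1.

g0 stuck-at-1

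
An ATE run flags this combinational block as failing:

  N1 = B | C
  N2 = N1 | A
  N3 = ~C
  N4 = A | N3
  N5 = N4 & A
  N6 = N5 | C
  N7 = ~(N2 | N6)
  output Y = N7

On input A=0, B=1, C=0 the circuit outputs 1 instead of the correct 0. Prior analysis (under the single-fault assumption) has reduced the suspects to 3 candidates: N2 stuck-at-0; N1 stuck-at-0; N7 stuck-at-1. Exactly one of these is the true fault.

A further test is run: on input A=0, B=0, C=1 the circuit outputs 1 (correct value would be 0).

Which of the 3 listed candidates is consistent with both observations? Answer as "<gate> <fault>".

N7 stuck-at-1

Evaluate each candidate on input A=0, B=0, C=1:
  N2 stuck-at-0: N1=1, N2=0 [stuck-at-0], N3=0, N4=0, N5=0, N6=1, N7=0 → 0 — eliminated
  N1 stuck-at-0: N1=0 [stuck-at-0], N2=0, N3=0, N4=0, N5=0, N6=1, N7=0 → 0 — eliminated
  N7 stuck-at-1: N1=1, N2=1, N3=0, N4=0, N5=0, N6=1, N7=1 [stuck-at-1] → 1 — matches
Only N7 stuck-at-1 reproduces the observed 1.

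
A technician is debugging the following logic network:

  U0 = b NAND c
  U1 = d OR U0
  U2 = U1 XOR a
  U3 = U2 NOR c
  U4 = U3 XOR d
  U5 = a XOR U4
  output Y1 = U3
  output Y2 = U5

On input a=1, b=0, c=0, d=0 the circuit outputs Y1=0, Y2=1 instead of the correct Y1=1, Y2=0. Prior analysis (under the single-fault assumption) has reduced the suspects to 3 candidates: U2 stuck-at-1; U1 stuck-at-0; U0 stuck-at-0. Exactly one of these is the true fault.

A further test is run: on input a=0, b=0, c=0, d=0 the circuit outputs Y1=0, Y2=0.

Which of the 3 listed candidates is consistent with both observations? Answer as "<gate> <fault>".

U2 stuck-at-1

Evaluate each candidate on input a=0, b=0, c=0, d=0:
  U2 stuck-at-1: U0=1, U1=1, U2=1 [stuck-at-1], U3=0, U4=0, U5=0 → Y1=0, Y2=0 — matches
  U1 stuck-at-0: U0=1, U1=0 [stuck-at-0], U2=0, U3=1, U4=1, U5=1 → Y1=1, Y2=1 — eliminated
  U0 stuck-at-0: U0=0 [stuck-at-0], U1=0, U2=0, U3=1, U4=1, U5=1 → Y1=1, Y2=1 — eliminated
Only U2 stuck-at-1 reproduces the observed Y1=0, Y2=0.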